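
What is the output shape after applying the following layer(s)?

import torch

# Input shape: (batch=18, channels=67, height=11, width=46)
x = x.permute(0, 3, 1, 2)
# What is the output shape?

Input shape: (18, 67, 11, 46)
Output shape: (18, 46, 67, 11)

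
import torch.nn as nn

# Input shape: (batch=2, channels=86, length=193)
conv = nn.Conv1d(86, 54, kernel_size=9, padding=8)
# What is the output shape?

Input shape: (2, 86, 193)
Output shape: (2, 54, 201)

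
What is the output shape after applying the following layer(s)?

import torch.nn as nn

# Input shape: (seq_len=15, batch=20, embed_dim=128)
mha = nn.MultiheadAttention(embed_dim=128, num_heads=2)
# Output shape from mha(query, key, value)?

Input shape: (15, 20, 128)
Output shape: (15, 20, 128)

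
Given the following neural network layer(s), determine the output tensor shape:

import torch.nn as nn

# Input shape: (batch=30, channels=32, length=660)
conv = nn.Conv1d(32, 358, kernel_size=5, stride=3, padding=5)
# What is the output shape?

Input shape: (30, 32, 660)
Output shape: (30, 358, 222)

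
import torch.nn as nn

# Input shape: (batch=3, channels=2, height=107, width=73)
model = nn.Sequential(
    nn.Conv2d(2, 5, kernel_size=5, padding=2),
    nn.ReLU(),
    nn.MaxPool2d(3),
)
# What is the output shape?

Input shape: (3, 2, 107, 73)
  -> after Conv2d: (3, 5, 107, 73)
  -> after ReLU: (3, 5, 107, 73)
Output shape: (3, 5, 35, 24)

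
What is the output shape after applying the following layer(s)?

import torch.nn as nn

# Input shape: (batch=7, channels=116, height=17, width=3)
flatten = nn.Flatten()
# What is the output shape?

Input shape: (7, 116, 17, 3)
Output shape: (7, 5916)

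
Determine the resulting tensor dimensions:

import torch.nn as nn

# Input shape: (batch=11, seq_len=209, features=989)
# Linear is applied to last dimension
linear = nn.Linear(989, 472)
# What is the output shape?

Input shape: (11, 209, 989)
Output shape: (11, 209, 472)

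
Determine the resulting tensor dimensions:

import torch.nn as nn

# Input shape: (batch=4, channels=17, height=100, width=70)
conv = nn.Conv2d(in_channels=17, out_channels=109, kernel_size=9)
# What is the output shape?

Input shape: (4, 17, 100, 70)
Output shape: (4, 109, 92, 62)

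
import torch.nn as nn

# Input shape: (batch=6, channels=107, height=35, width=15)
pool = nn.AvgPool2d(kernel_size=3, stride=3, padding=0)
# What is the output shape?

Input shape: (6, 107, 35, 15)
Output shape: (6, 107, 11, 5)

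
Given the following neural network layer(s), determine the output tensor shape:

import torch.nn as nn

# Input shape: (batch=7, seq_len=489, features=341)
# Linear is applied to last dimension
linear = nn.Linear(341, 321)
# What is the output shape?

Input shape: (7, 489, 341)
Output shape: (7, 489, 321)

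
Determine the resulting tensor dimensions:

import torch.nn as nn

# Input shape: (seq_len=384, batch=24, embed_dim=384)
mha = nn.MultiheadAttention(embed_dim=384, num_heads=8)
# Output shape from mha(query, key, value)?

Input shape: (384, 24, 384)
Output shape: (384, 24, 384)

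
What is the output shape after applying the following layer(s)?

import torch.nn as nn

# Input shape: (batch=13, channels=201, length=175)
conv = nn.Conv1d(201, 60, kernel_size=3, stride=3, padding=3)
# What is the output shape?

Input shape: (13, 201, 175)
Output shape: (13, 60, 60)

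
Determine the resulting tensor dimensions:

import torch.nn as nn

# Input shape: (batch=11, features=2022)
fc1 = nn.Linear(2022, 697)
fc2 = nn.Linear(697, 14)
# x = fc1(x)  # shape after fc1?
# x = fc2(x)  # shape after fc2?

Input shape: (11, 2022)
  -> after fc1: (11, 697)
Output shape: (11, 14)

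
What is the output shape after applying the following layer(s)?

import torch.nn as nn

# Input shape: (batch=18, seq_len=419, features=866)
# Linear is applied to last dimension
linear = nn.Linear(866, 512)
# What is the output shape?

Input shape: (18, 419, 866)
Output shape: (18, 419, 512)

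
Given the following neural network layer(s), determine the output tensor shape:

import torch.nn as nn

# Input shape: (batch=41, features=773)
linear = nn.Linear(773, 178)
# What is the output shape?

Input shape: (41, 773)
Output shape: (41, 178)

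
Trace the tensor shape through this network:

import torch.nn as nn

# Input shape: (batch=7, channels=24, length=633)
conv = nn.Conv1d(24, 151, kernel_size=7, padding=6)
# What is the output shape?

Input shape: (7, 24, 633)
Output shape: (7, 151, 639)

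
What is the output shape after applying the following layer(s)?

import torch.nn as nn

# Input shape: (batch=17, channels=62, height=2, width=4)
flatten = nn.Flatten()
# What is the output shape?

Input shape: (17, 62, 2, 4)
Output shape: (17, 496)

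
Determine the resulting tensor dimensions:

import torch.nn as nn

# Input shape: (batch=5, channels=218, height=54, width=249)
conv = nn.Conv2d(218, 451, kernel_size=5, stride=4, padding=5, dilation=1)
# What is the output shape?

Input shape: (5, 218, 54, 249)
Output shape: (5, 451, 15, 64)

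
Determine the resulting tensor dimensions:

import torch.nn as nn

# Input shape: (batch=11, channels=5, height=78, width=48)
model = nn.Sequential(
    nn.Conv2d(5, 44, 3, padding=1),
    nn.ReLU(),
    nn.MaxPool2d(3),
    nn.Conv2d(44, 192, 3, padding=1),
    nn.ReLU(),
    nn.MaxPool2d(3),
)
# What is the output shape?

Input shape: (11, 5, 78, 48)
  -> after first Conv2d: (11, 44, 78, 48)
  -> after first MaxPool2d: (11, 44, 26, 16)
  -> after second Conv2d: (11, 192, 26, 16)
Output shape: (11, 192, 8, 5)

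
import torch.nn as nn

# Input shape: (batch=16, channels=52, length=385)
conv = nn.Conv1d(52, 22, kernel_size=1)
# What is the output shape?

Input shape: (16, 52, 385)
Output shape: (16, 22, 385)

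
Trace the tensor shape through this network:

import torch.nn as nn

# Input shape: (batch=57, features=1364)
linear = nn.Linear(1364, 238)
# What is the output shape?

Input shape: (57, 1364)
Output shape: (57, 238)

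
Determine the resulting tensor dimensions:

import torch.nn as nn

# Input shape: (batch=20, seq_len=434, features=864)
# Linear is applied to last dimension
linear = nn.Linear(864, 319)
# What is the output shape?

Input shape: (20, 434, 864)
Output shape: (20, 434, 319)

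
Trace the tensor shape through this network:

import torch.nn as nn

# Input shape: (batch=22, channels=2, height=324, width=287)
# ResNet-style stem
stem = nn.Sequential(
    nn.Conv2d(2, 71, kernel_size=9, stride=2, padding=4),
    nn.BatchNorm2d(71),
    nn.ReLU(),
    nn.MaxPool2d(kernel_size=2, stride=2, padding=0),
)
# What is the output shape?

Input shape: (22, 2, 324, 287)
  -> after Conv2d 9x9 stride=2: (22, 71, 162, 144)
Output shape: (22, 71, 81, 72)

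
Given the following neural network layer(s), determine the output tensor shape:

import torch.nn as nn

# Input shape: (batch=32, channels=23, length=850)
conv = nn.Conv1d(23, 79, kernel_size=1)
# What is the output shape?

Input shape: (32, 23, 850)
Output shape: (32, 79, 850)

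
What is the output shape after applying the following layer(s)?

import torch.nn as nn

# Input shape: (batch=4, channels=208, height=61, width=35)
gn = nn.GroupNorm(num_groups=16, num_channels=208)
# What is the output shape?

Input shape: (4, 208, 61, 35)
Output shape: (4, 208, 61, 35)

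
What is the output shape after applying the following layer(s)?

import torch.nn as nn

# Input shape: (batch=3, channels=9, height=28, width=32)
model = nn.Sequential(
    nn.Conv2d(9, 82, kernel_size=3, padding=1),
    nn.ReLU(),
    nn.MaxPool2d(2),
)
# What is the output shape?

Input shape: (3, 9, 28, 32)
  -> after Conv2d: (3, 82, 28, 32)
  -> after ReLU: (3, 82, 28, 32)
Output shape: (3, 82, 14, 16)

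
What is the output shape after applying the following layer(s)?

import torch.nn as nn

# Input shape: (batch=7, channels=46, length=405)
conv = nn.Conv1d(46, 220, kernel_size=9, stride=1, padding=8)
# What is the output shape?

Input shape: (7, 46, 405)
Output shape: (7, 220, 413)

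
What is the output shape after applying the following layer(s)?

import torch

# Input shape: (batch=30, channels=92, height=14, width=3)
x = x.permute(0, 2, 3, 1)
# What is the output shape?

Input shape: (30, 92, 14, 3)
Output shape: (30, 14, 3, 92)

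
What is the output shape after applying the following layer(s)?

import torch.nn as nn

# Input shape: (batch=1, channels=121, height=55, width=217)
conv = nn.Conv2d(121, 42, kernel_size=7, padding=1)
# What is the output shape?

Input shape: (1, 121, 55, 217)
Output shape: (1, 42, 51, 213)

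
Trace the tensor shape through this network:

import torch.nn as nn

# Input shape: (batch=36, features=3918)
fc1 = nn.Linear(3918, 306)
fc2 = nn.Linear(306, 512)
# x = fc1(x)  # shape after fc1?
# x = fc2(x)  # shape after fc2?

Input shape: (36, 3918)
  -> after fc1: (36, 306)
Output shape: (36, 512)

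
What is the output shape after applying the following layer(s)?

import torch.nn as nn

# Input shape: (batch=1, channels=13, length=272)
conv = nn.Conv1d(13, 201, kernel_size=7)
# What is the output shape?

Input shape: (1, 13, 272)
Output shape: (1, 201, 266)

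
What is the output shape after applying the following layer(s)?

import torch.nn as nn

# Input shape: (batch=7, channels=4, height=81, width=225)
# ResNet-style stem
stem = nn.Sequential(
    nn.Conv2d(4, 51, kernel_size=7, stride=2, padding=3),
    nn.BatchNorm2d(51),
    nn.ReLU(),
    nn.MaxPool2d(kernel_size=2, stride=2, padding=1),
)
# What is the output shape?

Input shape: (7, 4, 81, 225)
  -> after Conv2d 7x7 stride=2: (7, 51, 41, 113)
Output shape: (7, 51, 21, 57)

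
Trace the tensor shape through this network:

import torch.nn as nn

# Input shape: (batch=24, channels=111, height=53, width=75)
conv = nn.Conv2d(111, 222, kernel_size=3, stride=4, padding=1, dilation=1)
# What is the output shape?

Input shape: (24, 111, 53, 75)
Output shape: (24, 222, 14, 19)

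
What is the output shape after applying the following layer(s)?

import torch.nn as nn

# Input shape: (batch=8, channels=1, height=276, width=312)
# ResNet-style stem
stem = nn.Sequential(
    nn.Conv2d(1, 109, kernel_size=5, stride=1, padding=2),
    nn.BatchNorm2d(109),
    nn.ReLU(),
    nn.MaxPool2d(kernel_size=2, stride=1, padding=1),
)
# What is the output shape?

Input shape: (8, 1, 276, 312)
  -> after Conv2d 5x5 stride=1: (8, 109, 276, 312)
Output shape: (8, 109, 277, 313)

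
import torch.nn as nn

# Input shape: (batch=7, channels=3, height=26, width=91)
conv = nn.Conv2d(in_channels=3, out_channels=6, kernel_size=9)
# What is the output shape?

Input shape: (7, 3, 26, 91)
Output shape: (7, 6, 18, 83)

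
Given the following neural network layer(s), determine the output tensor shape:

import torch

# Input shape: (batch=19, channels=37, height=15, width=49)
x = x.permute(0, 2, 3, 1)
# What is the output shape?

Input shape: (19, 37, 15, 49)
Output shape: (19, 15, 49, 37)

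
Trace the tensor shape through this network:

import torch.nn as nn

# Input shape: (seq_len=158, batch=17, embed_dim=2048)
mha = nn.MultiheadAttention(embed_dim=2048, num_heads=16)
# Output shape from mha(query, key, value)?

Input shape: (158, 17, 2048)
Output shape: (158, 17, 2048)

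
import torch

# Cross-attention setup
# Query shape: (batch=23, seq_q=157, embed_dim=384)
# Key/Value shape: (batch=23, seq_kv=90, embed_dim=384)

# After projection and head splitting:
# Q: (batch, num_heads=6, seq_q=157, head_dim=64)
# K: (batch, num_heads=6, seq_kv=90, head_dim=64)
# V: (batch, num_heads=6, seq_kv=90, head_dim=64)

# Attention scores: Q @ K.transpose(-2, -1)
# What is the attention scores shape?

Input shape: (23, 157, 384)
Output shape: (23, 6, 157, 90)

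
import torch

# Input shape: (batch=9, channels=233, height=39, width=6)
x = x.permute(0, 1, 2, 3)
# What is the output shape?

Input shape: (9, 233, 39, 6)
Output shape: (9, 233, 39, 6)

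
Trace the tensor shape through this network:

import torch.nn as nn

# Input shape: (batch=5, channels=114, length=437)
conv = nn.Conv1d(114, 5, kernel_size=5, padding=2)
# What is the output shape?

Input shape: (5, 114, 437)
Output shape: (5, 5, 437)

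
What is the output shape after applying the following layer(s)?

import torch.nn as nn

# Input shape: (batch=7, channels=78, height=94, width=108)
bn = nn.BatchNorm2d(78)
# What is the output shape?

Input shape: (7, 78, 94, 108)
Output shape: (7, 78, 94, 108)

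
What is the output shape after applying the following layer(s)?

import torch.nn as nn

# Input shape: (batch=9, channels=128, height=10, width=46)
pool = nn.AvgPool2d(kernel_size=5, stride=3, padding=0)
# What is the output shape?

Input shape: (9, 128, 10, 46)
Output shape: (9, 128, 2, 14)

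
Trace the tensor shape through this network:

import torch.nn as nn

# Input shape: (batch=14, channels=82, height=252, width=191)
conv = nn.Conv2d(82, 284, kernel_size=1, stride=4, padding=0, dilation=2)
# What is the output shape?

Input shape: (14, 82, 252, 191)
Output shape: (14, 284, 63, 48)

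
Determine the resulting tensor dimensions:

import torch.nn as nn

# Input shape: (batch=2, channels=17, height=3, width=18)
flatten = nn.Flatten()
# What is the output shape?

Input shape: (2, 17, 3, 18)
Output shape: (2, 918)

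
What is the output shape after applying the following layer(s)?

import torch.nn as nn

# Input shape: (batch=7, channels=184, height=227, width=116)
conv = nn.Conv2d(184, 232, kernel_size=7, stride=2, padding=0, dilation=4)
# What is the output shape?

Input shape: (7, 184, 227, 116)
Output shape: (7, 232, 102, 46)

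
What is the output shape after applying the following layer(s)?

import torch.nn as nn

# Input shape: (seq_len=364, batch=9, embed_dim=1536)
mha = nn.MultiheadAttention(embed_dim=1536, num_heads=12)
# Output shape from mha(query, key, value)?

Input shape: (364, 9, 1536)
Output shape: (364, 9, 1536)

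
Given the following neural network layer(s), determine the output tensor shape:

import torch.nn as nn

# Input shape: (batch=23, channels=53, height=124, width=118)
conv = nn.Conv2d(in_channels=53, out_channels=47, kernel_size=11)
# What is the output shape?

Input shape: (23, 53, 124, 118)
Output shape: (23, 47, 114, 108)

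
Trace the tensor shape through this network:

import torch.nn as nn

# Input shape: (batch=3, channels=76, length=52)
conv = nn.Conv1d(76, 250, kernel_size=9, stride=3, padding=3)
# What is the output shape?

Input shape: (3, 76, 52)
Output shape: (3, 250, 17)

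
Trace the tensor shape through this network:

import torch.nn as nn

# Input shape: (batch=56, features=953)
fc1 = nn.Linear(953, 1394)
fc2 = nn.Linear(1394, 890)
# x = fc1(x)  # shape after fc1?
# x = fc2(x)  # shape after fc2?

Input shape: (56, 953)
  -> after fc1: (56, 1394)
Output shape: (56, 890)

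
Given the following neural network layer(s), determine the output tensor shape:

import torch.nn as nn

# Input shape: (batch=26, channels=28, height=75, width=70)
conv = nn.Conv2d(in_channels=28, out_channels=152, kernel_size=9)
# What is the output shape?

Input shape: (26, 28, 75, 70)
Output shape: (26, 152, 67, 62)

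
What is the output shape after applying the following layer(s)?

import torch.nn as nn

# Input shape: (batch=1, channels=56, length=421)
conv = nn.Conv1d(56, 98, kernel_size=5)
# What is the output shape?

Input shape: (1, 56, 421)
Output shape: (1, 98, 417)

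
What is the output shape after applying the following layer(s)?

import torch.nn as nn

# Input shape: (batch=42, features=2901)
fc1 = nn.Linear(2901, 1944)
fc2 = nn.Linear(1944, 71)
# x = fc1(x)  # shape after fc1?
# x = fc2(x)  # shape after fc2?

Input shape: (42, 2901)
  -> after fc1: (42, 1944)
Output shape: (42, 71)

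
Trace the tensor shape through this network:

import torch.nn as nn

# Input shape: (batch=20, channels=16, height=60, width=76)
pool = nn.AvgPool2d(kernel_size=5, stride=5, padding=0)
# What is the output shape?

Input shape: (20, 16, 60, 76)
Output shape: (20, 16, 12, 15)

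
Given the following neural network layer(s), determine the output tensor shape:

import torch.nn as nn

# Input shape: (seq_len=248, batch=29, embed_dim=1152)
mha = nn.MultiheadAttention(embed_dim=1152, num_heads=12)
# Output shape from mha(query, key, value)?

Input shape: (248, 29, 1152)
Output shape: (248, 29, 1152)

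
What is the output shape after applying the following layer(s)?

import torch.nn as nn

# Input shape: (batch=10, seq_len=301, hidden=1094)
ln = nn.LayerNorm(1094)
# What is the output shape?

Input shape: (10, 301, 1094)
Output shape: (10, 301, 1094)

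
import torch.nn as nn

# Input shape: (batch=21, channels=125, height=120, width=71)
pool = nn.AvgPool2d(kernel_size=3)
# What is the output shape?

Input shape: (21, 125, 120, 71)
Output shape: (21, 125, 40, 23)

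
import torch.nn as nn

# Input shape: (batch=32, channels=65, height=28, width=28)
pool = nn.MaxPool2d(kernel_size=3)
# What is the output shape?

Input shape: (32, 65, 28, 28)
Output shape: (32, 65, 9, 9)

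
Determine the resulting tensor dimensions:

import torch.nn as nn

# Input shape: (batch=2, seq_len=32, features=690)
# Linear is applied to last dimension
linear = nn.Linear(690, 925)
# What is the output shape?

Input shape: (2, 32, 690)
Output shape: (2, 32, 925)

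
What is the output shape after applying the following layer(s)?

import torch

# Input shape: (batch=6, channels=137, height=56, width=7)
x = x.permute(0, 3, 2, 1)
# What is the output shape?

Input shape: (6, 137, 56, 7)
Output shape: (6, 7, 56, 137)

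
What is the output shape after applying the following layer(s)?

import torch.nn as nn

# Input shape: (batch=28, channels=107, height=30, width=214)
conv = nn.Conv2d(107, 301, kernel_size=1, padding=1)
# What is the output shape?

Input shape: (28, 107, 30, 214)
Output shape: (28, 301, 32, 216)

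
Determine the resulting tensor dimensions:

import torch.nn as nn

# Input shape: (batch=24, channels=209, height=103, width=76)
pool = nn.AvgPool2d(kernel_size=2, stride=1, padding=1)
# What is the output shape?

Input shape: (24, 209, 103, 76)
Output shape: (24, 209, 104, 77)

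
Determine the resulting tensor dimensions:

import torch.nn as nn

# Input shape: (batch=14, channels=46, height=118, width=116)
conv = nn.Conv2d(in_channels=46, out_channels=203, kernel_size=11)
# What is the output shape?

Input shape: (14, 46, 118, 116)
Output shape: (14, 203, 108, 106)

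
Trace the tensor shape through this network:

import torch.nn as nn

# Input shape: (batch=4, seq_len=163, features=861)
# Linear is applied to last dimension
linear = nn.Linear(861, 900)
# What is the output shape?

Input shape: (4, 163, 861)
Output shape: (4, 163, 900)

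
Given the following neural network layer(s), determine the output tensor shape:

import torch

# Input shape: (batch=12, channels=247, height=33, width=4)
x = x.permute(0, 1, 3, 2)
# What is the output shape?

Input shape: (12, 247, 33, 4)
Output shape: (12, 247, 4, 33)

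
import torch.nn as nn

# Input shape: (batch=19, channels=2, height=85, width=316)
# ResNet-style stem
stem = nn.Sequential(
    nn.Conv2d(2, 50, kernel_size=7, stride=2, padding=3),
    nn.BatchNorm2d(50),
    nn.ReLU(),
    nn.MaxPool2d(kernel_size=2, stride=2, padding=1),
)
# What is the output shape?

Input shape: (19, 2, 85, 316)
  -> after Conv2d 7x7 stride=2: (19, 50, 43, 158)
Output shape: (19, 50, 22, 80)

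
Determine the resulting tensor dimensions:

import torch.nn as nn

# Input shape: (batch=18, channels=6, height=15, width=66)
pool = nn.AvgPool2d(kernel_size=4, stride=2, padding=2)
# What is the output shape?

Input shape: (18, 6, 15, 66)
Output shape: (18, 6, 8, 34)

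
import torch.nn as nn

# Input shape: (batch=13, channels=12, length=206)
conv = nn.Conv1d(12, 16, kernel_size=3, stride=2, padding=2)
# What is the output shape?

Input shape: (13, 12, 206)
Output shape: (13, 16, 104)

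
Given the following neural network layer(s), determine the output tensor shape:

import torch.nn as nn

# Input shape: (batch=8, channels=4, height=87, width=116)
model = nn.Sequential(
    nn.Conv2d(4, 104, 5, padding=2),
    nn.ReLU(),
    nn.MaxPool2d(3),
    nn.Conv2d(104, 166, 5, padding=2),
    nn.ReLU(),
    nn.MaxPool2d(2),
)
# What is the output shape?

Input shape: (8, 4, 87, 116)
  -> after first Conv2d: (8, 104, 87, 116)
  -> after first MaxPool2d: (8, 104, 29, 38)
  -> after second Conv2d: (8, 166, 29, 38)
Output shape: (8, 166, 14, 19)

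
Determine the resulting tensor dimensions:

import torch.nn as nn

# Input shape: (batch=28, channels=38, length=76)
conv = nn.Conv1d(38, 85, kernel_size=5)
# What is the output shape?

Input shape: (28, 38, 76)
Output shape: (28, 85, 72)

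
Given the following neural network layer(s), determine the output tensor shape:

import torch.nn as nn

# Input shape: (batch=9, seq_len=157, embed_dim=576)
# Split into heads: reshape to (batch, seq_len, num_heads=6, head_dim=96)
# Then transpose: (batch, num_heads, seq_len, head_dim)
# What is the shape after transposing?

Input shape: (9, 157, 576)
  -> after reshape: (9, 157, 6, 96)
Output shape: (9, 6, 157, 96)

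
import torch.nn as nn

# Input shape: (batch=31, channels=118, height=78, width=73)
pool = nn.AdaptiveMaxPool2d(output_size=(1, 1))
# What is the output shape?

Input shape: (31, 118, 78, 73)
Output shape: (31, 118, 1, 1)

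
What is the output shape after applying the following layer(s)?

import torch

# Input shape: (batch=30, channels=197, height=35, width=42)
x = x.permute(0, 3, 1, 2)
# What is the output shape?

Input shape: (30, 197, 35, 42)
Output shape: (30, 42, 197, 35)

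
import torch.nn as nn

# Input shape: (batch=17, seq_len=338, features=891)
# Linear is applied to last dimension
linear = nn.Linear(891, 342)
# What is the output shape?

Input shape: (17, 338, 891)
Output shape: (17, 338, 342)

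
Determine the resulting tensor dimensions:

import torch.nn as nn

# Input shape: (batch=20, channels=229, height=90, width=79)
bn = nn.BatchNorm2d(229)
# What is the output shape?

Input shape: (20, 229, 90, 79)
Output shape: (20, 229, 90, 79)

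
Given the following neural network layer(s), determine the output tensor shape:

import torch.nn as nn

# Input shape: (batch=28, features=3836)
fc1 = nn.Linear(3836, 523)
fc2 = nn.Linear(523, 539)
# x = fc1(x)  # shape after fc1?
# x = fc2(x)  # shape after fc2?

Input shape: (28, 3836)
  -> after fc1: (28, 523)
Output shape: (28, 539)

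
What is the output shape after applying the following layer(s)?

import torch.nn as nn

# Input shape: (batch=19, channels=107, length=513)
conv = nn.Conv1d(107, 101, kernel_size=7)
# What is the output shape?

Input shape: (19, 107, 513)
Output shape: (19, 101, 507)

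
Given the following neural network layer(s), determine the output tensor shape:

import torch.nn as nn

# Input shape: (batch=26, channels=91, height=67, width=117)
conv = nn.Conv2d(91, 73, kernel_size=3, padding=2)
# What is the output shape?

Input shape: (26, 91, 67, 117)
Output shape: (26, 73, 69, 119)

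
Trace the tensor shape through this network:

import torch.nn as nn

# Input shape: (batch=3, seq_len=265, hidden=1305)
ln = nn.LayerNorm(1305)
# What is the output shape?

Input shape: (3, 265, 1305)
Output shape: (3, 265, 1305)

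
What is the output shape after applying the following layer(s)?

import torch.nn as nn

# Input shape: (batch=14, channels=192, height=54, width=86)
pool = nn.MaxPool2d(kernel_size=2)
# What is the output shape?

Input shape: (14, 192, 54, 86)
Output shape: (14, 192, 27, 43)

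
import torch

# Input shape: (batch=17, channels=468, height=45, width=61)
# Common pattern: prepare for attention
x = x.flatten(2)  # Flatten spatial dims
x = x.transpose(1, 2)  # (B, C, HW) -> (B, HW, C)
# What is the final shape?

Input shape: (17, 468, 45, 61)
  -> after flatten(2): (17, 468, 2745)
Output shape: (17, 2745, 468)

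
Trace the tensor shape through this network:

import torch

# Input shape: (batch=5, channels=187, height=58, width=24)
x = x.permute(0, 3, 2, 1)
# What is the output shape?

Input shape: (5, 187, 58, 24)
Output shape: (5, 24, 58, 187)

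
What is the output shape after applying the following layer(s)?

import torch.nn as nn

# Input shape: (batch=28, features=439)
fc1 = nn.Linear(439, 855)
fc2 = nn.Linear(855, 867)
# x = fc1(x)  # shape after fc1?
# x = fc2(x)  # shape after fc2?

Input shape: (28, 439)
  -> after fc1: (28, 855)
Output shape: (28, 867)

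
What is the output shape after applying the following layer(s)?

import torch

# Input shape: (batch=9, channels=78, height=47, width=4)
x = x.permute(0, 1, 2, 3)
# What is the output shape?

Input shape: (9, 78, 47, 4)
Output shape: (9, 78, 47, 4)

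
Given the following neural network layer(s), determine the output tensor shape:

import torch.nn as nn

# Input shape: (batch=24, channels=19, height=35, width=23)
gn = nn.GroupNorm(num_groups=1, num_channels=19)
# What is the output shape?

Input shape: (24, 19, 35, 23)
Output shape: (24, 19, 35, 23)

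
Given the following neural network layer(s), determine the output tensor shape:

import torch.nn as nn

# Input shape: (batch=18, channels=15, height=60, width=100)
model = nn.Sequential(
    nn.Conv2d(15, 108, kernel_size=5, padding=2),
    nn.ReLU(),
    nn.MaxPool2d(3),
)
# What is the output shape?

Input shape: (18, 15, 60, 100)
  -> after Conv2d: (18, 108, 60, 100)
  -> after ReLU: (18, 108, 60, 100)
Output shape: (18, 108, 20, 33)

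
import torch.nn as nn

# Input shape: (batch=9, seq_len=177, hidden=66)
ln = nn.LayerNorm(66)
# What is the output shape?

Input shape: (9, 177, 66)
Output shape: (9, 177, 66)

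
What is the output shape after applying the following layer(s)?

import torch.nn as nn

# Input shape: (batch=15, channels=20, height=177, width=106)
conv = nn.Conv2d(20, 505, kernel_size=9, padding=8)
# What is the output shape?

Input shape: (15, 20, 177, 106)
Output shape: (15, 505, 185, 114)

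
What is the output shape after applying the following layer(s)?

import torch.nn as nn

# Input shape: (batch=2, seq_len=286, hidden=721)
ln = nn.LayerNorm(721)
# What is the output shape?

Input shape: (2, 286, 721)
Output shape: (2, 286, 721)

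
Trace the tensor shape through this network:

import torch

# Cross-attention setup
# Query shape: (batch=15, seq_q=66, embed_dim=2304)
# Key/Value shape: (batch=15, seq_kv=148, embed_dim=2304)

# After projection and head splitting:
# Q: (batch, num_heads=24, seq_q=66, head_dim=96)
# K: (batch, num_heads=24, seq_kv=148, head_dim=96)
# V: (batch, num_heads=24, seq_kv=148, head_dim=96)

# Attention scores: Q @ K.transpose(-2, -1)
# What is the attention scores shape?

Input shape: (15, 66, 2304)
Output shape: (15, 24, 66, 148)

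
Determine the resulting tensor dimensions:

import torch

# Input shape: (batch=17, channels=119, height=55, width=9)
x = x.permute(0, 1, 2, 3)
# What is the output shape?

Input shape: (17, 119, 55, 9)
Output shape: (17, 119, 55, 9)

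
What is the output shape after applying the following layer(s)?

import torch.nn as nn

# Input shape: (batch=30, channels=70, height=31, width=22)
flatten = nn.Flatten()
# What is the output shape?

Input shape: (30, 70, 31, 22)
Output shape: (30, 47740)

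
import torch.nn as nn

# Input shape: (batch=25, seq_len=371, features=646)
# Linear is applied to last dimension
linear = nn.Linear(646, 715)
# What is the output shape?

Input shape: (25, 371, 646)
Output shape: (25, 371, 715)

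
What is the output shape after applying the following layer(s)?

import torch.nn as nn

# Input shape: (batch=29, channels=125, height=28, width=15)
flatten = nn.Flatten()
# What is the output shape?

Input shape: (29, 125, 28, 15)
Output shape: (29, 52500)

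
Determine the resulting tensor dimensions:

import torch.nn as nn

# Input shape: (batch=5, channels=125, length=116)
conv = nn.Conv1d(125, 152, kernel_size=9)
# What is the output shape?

Input shape: (5, 125, 116)
Output shape: (5, 152, 108)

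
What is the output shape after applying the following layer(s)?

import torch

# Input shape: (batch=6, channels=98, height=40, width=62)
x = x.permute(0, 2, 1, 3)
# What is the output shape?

Input shape: (6, 98, 40, 62)
Output shape: (6, 40, 98, 62)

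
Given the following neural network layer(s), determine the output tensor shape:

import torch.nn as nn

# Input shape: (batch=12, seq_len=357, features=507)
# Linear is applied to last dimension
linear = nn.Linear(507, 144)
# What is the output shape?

Input shape: (12, 357, 507)
Output shape: (12, 357, 144)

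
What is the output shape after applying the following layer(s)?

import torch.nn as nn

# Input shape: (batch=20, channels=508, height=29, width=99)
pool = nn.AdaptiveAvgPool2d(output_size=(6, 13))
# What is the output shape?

Input shape: (20, 508, 29, 99)
Output shape: (20, 508, 6, 13)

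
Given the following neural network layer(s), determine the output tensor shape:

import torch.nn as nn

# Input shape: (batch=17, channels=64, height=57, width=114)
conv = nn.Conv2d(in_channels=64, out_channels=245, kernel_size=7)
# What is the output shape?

Input shape: (17, 64, 57, 114)
Output shape: (17, 245, 51, 108)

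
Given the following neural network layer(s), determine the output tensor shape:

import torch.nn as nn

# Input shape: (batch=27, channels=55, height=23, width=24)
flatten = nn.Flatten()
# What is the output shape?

Input shape: (27, 55, 23, 24)
Output shape: (27, 30360)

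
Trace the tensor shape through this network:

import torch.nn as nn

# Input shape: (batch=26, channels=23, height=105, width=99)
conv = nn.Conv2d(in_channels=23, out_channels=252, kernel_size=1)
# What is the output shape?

Input shape: (26, 23, 105, 99)
Output shape: (26, 252, 105, 99)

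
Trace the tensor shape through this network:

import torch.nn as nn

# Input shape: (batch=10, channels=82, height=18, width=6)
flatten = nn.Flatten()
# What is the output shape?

Input shape: (10, 82, 18, 6)
Output shape: (10, 8856)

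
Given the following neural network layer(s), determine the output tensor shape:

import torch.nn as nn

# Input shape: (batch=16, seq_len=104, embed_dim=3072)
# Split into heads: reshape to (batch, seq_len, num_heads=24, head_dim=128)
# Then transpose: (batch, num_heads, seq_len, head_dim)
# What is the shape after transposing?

Input shape: (16, 104, 3072)
  -> after reshape: (16, 104, 24, 128)
Output shape: (16, 24, 104, 128)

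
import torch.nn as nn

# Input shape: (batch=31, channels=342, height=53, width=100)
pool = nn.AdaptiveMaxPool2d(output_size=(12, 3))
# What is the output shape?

Input shape: (31, 342, 53, 100)
Output shape: (31, 342, 12, 3)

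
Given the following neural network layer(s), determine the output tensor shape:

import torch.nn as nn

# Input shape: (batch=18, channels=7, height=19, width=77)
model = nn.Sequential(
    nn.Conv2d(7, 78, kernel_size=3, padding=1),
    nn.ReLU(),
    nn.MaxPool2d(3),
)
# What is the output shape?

Input shape: (18, 7, 19, 77)
  -> after Conv2d: (18, 78, 19, 77)
  -> after ReLU: (18, 78, 19, 77)
Output shape: (18, 78, 6, 25)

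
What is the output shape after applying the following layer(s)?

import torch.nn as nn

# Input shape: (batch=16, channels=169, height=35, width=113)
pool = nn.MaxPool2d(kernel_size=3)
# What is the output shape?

Input shape: (16, 169, 35, 113)
Output shape: (16, 169, 11, 37)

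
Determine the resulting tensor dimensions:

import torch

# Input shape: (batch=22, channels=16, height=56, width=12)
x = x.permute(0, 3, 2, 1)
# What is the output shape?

Input shape: (22, 16, 56, 12)
Output shape: (22, 12, 56, 16)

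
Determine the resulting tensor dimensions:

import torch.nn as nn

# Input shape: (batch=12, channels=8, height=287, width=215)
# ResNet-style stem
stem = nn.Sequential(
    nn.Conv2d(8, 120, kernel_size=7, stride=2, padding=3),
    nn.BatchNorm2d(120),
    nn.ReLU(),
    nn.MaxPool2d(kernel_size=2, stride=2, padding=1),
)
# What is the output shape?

Input shape: (12, 8, 287, 215)
  -> after Conv2d 7x7 stride=2: (12, 120, 144, 108)
Output shape: (12, 120, 73, 55)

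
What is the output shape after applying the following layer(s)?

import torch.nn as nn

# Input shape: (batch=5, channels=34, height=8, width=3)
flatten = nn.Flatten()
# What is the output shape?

Input shape: (5, 34, 8, 3)
Output shape: (5, 816)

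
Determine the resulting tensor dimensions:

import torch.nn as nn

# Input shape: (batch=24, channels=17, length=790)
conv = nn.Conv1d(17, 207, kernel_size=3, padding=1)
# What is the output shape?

Input shape: (24, 17, 790)
Output shape: (24, 207, 790)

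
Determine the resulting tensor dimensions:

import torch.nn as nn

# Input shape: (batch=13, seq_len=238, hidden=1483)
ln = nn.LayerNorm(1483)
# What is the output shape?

Input shape: (13, 238, 1483)
Output shape: (13, 238, 1483)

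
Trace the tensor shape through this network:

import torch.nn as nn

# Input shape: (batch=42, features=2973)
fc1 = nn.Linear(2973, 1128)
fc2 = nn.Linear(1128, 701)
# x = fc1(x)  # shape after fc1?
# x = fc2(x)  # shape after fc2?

Input shape: (42, 2973)
  -> after fc1: (42, 1128)
Output shape: (42, 701)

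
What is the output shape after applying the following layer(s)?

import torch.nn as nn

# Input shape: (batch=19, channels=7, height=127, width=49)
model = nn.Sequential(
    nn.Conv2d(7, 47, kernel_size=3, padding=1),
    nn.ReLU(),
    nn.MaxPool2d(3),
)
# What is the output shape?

Input shape: (19, 7, 127, 49)
  -> after Conv2d: (19, 47, 127, 49)
  -> after ReLU: (19, 47, 127, 49)
Output shape: (19, 47, 42, 16)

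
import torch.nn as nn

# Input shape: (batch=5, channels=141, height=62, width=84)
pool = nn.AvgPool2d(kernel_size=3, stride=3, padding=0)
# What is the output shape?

Input shape: (5, 141, 62, 84)
Output shape: (5, 141, 20, 28)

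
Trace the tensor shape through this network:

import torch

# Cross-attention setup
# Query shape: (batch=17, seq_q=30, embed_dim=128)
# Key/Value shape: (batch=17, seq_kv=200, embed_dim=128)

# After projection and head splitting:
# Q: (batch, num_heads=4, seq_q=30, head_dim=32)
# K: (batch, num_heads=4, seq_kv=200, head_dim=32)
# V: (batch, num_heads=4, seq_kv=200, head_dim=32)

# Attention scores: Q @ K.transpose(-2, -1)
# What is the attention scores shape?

Input shape: (17, 30, 128)
Output shape: (17, 4, 30, 200)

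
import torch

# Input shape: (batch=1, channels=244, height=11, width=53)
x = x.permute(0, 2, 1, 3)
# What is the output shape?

Input shape: (1, 244, 11, 53)
Output shape: (1, 11, 244, 53)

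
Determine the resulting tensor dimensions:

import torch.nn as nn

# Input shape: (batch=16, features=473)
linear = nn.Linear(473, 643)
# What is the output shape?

Input shape: (16, 473)
Output shape: (16, 643)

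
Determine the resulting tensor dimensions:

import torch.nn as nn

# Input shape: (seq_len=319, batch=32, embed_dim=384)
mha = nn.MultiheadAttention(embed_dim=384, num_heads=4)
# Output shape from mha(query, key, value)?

Input shape: (319, 32, 384)
Output shape: (319, 32, 384)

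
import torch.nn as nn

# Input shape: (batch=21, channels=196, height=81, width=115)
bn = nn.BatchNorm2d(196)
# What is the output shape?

Input shape: (21, 196, 81, 115)
Output shape: (21, 196, 81, 115)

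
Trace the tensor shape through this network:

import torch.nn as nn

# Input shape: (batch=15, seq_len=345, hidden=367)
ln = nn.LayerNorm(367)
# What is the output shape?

Input shape: (15, 345, 367)
Output shape: (15, 345, 367)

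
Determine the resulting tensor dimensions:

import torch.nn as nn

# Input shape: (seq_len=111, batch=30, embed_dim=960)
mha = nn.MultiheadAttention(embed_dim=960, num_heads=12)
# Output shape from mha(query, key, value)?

Input shape: (111, 30, 960)
Output shape: (111, 30, 960)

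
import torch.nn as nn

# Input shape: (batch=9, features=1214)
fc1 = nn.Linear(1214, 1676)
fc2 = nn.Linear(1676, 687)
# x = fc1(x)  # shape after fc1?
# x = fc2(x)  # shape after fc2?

Input shape: (9, 1214)
  -> after fc1: (9, 1676)
Output shape: (9, 687)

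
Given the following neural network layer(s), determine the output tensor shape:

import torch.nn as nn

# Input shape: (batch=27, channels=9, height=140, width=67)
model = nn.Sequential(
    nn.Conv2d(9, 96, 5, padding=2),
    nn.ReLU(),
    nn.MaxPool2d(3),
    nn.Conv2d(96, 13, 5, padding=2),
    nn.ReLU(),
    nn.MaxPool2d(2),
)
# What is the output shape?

Input shape: (27, 9, 140, 67)
  -> after first Conv2d: (27, 96, 140, 67)
  -> after first MaxPool2d: (27, 96, 46, 22)
  -> after second Conv2d: (27, 13, 46, 22)
Output shape: (27, 13, 23, 11)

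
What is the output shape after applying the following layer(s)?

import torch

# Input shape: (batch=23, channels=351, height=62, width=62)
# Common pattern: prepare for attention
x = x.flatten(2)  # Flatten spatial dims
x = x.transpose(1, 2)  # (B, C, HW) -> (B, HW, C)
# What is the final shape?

Input shape: (23, 351, 62, 62)
  -> after flatten(2): (23, 351, 3844)
Output shape: (23, 3844, 351)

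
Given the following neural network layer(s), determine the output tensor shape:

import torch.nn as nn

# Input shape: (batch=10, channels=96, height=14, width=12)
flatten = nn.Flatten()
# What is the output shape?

Input shape: (10, 96, 14, 12)
Output shape: (10, 16128)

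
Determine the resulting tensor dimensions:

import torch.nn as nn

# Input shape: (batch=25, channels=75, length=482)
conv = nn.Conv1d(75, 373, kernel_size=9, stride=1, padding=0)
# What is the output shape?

Input shape: (25, 75, 482)
Output shape: (25, 373, 474)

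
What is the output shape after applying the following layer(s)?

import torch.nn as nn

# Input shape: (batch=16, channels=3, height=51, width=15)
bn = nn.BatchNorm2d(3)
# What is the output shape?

Input shape: (16, 3, 51, 15)
Output shape: (16, 3, 51, 15)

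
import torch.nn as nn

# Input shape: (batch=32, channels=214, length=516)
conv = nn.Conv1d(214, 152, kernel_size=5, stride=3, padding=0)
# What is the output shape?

Input shape: (32, 214, 516)
Output shape: (32, 152, 171)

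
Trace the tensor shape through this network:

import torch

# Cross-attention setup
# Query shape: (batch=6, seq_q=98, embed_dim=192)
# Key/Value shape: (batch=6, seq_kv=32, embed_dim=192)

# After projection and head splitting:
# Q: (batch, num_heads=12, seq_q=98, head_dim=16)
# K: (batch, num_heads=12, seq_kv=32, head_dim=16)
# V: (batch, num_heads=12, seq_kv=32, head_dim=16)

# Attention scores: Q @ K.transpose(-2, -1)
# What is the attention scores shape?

Input shape: (6, 98, 192)
Output shape: (6, 12, 98, 32)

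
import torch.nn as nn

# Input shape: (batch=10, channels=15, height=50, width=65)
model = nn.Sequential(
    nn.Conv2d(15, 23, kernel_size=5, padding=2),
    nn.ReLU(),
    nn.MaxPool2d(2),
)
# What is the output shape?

Input shape: (10, 15, 50, 65)
  -> after Conv2d: (10, 23, 50, 65)
  -> after ReLU: (10, 23, 50, 65)
Output shape: (10, 23, 25, 32)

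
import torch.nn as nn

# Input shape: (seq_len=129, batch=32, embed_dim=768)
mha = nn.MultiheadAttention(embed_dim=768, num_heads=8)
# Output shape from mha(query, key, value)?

Input shape: (129, 32, 768)
Output shape: (129, 32, 768)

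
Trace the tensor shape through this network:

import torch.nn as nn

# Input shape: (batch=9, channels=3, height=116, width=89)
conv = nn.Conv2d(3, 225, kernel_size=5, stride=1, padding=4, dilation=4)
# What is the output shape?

Input shape: (9, 3, 116, 89)
Output shape: (9, 225, 108, 81)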